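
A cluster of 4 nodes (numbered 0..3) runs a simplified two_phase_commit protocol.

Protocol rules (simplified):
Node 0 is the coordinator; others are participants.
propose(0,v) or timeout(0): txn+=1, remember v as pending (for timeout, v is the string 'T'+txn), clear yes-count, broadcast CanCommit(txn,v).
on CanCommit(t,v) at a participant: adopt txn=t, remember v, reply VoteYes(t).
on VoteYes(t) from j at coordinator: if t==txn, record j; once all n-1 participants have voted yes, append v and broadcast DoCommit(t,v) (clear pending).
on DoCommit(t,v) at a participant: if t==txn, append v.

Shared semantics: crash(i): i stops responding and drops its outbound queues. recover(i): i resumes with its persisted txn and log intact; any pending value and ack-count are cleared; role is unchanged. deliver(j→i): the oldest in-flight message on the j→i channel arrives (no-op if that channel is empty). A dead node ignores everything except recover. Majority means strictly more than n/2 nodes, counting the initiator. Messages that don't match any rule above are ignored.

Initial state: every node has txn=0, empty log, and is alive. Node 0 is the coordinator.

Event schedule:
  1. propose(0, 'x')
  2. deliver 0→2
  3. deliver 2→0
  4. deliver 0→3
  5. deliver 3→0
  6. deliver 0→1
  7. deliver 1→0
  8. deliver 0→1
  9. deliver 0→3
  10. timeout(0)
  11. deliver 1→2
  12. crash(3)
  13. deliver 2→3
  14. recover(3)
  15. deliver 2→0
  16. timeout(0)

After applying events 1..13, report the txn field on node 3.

1

1. propose(0,'x'):  <0:coor t1 ->
2. deliver 0→2:  <2:part t1 ->
3. deliver 2→0:  nop
4. deliver 0→3:  <3:part t1 ->
5. deliver 3→0:  nop
6. deliver 0→1:  <1:part t1 ->
7. deliver 1→0:  <0:coor t1 x>
8. deliver 0→1:  <1:part t1 x>
9. deliver 0→3:  <3:part t1 x>
10. timeout(0):  <0:coor t2 x>
11. deliver 1→2:  nop
12. crash(3):  <3:✗part t1 x>
13. deliver 2→3:  nop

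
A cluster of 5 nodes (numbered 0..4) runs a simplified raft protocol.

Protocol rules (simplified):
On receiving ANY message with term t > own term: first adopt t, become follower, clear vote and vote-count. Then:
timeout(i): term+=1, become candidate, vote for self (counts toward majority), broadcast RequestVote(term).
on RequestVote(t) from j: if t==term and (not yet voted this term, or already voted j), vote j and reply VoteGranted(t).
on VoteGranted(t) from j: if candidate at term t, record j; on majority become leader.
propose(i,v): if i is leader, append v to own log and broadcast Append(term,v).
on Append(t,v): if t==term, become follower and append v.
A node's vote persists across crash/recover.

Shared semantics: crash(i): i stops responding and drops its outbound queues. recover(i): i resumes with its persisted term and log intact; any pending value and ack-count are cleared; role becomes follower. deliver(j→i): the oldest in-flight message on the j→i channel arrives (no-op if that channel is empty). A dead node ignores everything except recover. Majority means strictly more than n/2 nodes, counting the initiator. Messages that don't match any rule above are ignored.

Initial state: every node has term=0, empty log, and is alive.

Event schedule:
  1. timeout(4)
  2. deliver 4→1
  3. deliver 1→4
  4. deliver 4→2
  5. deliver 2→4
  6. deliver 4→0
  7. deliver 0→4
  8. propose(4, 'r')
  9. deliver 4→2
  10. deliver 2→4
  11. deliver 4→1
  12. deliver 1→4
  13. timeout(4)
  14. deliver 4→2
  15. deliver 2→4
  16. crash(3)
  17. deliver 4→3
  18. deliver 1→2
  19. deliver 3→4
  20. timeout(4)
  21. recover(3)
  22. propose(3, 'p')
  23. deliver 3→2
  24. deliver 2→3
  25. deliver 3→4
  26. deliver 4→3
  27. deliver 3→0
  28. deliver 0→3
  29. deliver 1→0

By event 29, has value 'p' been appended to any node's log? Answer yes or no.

no

[1] timeout(4) → N4(cand t1 [-])
[2] deliver 4→1 → N1(foll t1 [-])
[3] deliver 1→4 → ∅
[4] deliver 4→2 → N2(foll t1 [-])
[5] deliver 2→4 → N4(lead t1 [-])
[6] deliver 4→0 → N0(foll t1 [-])
[7] deliver 0→4 → ∅
[8] propose(4,'r') → N4(lead t1 [r])
[9] deliver 4→2 → N2(foll t1 [r])
[10] deliver 2→4 → ∅
[11] deliver 4→1 → N1(foll t1 [r])
[12] deliver 1→4 → ∅
[13] timeout(4) → N4(cand t2 [r])
[14] deliver 4→2 → N2(foll t2 [r])
[15] deliver 2→4 → ∅
[16] crash(3) → N3(✗foll t0 [-])
[17] deliver 4→3 → ∅
[18] deliver 1→2 → ∅
[19] deliver 3→4 → ∅
[20] timeout(4) → N4(cand t3 [r])
[21] recover(3) → N3(foll t0 [-])
[22] propose(3,'p') → ∅
[23] deliver 3→2 → ∅
[24] deliver 2→3 → ∅
[25] deliver 3→4 → ∅
[26] deliver 4→3 → N3(foll t1 [-])
[27] deliver 3→0 → ∅
[28] deliver 0→3 → ∅
[29] deliver 1→0 → ∅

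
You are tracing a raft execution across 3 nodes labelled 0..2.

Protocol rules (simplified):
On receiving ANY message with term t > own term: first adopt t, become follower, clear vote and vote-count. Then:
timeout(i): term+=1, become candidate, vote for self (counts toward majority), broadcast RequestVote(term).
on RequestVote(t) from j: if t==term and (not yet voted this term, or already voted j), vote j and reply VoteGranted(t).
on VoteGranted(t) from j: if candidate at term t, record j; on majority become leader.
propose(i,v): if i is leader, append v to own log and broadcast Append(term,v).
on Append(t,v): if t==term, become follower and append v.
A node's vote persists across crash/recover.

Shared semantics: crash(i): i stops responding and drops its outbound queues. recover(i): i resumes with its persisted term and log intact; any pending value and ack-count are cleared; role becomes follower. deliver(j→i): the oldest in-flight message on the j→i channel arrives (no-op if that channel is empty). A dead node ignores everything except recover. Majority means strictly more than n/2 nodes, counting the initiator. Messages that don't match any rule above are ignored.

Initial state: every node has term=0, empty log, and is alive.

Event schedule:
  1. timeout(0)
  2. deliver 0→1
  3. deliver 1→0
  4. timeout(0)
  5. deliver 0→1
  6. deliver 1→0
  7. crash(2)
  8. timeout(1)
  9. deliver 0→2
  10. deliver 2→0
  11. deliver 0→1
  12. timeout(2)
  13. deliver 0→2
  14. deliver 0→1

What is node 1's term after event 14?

step 1 timeout(0): 0={cand,t=1,log=-}
step 2 deliver 0→1: 1={foll,t=1,log=-}
step 3 deliver 1→0: 0={lead,t=1,log=-}
step 4 timeout(0): 0={cand,t=2,log=-}
step 5 deliver 0→1: 1={foll,t=2,log=-}
step 6 deliver 1→0: 0={lead,t=2,log=-}
step 7 crash(2): 2={✗foll,t=0,log=-}
step 8 timeout(1): 1={cand,t=3,log=-}
step 9 deliver 0→2: —
step 10 deliver 2→0: —
step 11 deliver 0→1: —
step 12 timeout(2): —
step 13 deliver 0→2: —
step 14 deliver 0→1: —

3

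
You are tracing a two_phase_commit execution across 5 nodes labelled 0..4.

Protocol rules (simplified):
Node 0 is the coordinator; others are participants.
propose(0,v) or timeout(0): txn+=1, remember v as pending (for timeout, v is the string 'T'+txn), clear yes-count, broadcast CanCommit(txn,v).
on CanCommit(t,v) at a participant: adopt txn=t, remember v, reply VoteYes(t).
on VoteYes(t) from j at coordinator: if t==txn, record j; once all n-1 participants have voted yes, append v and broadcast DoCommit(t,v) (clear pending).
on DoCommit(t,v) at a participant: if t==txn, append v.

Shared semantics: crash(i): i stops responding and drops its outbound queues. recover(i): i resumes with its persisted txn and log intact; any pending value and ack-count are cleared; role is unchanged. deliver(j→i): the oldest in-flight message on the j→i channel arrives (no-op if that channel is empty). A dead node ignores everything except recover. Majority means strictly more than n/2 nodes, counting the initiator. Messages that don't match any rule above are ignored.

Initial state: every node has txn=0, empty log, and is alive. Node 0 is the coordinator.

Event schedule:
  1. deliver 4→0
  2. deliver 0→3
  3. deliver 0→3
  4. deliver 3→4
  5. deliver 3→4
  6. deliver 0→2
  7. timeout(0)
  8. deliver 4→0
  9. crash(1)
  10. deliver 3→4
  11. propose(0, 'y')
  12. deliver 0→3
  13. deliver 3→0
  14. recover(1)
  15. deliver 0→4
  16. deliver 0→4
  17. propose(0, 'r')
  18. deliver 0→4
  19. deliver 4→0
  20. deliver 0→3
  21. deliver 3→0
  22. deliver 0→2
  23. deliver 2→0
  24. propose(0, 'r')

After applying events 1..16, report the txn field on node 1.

0

e1 deliver 4→0: ·
e2 deliver 0→3: ·
e3 deliver 0→3: ·
e4 deliver 3→4: ·
e5 deliver 3→4: ·
e6 deliver 0→2: ·
e7 timeout(0): 0[coor,t=1,-]
e8 deliver 4→0: ·
e9 crash(1): 1[✗part,t=0,-]
e10 deliver 3→4: ·
e11 propose(0,'y'): 0[coor,t=2,-]
e12 deliver 0→3: 3[part,t=1,-]
e13 deliver 3→0: ·
e14 recover(1): 1[part,t=0,-]
e15 deliver 0→4: 4[part,t=1,-]
e16 deliver 0→4: 4[part,t=2,-]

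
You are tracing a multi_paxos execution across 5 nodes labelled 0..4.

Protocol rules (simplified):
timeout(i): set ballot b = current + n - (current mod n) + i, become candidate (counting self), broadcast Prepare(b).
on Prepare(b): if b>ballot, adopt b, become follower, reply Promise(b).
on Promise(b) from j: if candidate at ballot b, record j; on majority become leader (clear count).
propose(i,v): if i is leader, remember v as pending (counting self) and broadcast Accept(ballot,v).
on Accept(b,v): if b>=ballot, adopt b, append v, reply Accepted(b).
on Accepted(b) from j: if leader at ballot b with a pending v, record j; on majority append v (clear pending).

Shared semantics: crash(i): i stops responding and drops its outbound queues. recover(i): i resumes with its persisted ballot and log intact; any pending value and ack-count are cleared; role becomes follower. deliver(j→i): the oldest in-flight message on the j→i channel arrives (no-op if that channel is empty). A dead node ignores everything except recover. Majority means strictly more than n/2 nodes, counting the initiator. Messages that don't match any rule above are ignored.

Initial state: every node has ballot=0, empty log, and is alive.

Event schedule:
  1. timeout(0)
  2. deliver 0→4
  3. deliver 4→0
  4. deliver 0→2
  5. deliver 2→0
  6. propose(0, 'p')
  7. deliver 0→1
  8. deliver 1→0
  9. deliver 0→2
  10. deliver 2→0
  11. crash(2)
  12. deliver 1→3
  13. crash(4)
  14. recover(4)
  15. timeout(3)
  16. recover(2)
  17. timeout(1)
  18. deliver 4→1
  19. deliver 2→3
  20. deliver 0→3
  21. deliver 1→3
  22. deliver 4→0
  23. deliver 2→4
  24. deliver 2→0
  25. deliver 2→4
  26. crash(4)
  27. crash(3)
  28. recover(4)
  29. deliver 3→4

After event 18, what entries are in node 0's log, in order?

empty

e1 timeout(0): 0[cand,b=5,-]
e2 deliver 0→4: 4[foll,b=5,-]
e3 deliver 4→0: ·
e4 deliver 0→2: 2[foll,b=5,-]
e5 deliver 2→0: 0[lead,b=5,-]
e6 propose(0,'p'): ·
e7 deliver 0→1: 1[foll,b=5,-]
e8 deliver 1→0: ·
e9 deliver 0→2: 2[foll,b=5,p]
e10 deliver 2→0: ·
e11 crash(2): 2[✗foll,b=5,p]
e12 deliver 1→3: ·
e13 crash(4): 4[✗foll,b=5,-]
e14 recover(4): 4[foll,b=5,-]
e15 timeout(3): 3[cand,b=8,-]
e16 recover(2): 2[foll,b=5,p]
e17 timeout(1): 1[cand,b=11,-]
e18 deliver 4→1: ·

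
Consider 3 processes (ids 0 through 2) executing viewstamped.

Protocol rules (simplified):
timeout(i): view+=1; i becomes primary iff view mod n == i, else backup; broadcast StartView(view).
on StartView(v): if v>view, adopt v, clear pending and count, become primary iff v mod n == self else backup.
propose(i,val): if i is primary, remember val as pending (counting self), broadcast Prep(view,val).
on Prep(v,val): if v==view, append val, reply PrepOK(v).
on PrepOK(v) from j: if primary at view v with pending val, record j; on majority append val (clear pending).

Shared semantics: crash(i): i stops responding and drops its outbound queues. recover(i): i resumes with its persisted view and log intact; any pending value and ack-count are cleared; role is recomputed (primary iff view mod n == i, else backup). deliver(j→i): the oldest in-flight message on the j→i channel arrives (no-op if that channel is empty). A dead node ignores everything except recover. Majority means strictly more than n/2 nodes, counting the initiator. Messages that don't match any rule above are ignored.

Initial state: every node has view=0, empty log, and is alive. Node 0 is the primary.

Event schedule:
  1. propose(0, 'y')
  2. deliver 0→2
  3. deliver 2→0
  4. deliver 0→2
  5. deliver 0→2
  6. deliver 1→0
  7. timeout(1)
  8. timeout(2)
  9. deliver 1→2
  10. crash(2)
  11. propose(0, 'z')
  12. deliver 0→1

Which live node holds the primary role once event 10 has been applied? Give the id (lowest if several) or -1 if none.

0

[1] propose(0,'y') → ∅
[2] deliver 0→2 → N2(back v0 [y])
[3] deliver 2→0 → N0(prim v0 [y])
[4] deliver 0→2 → ∅
[5] deliver 0→2 → ∅
[6] deliver 1→0 → ∅
[7] timeout(1) → N1(prim v1 [-])
[8] timeout(2) → N2(back v1 [y])
[9] deliver 1→2 → ∅
[10] crash(2) → N2(✗back v1 [y])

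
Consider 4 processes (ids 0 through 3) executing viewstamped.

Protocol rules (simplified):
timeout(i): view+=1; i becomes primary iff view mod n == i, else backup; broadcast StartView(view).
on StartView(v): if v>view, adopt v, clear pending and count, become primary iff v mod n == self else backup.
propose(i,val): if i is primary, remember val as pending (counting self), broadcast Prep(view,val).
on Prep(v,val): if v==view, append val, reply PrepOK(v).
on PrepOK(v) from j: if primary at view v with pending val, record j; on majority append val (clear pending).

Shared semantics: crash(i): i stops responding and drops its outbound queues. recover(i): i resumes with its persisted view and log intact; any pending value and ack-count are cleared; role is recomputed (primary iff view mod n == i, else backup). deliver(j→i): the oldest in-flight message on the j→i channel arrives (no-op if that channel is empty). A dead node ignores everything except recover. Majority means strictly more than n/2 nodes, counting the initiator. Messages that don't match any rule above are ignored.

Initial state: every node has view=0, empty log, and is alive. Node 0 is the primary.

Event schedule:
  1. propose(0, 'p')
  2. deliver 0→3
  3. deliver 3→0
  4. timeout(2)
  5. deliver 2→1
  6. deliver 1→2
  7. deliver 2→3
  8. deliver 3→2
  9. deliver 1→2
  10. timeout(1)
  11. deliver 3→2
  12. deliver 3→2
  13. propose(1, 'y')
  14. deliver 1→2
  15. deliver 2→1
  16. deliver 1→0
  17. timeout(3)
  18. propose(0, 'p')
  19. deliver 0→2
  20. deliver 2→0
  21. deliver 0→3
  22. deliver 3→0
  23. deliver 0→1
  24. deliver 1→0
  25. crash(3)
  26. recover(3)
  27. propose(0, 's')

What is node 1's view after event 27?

after 1 — propose(0,'p'): ·
after 2 — deliver 0→3: n3:back/v0/[p]
after 3 — deliver 3→0: ·
after 4 — timeout(2): n2:back/v1/[-]
after 5 — deliver 2→1: n1:prim/v1/[-]
after 6 — deliver 1→2: ·
after 7 — deliver 2→3: n3:back/v1/[p]
after 8 — deliver 3→2: ·
after 9 — deliver 1→2: ·
after 10 — timeout(1): n1:back/v2/[-]
after 11 — deliver 3→2: ·
after 12 — deliver 3→2: ·
after 13 — propose(1,'y'): ·
after 14 — deliver 1→2: n2:prim/v2/[-]
after 15 — deliver 2→1: ·
after 16 — deliver 1→0: n0:back/v2/[-]
after 17 — timeout(3): n3:back/v2/[p]
after 18 — propose(0,'p'): ·
after 19 — deliver 0→2: ·
after 20 — deliver 2→0: ·
after 21 — deliver 0→3: ·
after 22 — deliver 3→0: ·
after 23 — deliver 0→1: ·
after 24 — deliver 1→0: ·
after 25 — crash(3): n3:✗back/v2/[p]
after 26 — recover(3): n3:back/v2/[p]
after 27 — propose(0,'s'): ·

2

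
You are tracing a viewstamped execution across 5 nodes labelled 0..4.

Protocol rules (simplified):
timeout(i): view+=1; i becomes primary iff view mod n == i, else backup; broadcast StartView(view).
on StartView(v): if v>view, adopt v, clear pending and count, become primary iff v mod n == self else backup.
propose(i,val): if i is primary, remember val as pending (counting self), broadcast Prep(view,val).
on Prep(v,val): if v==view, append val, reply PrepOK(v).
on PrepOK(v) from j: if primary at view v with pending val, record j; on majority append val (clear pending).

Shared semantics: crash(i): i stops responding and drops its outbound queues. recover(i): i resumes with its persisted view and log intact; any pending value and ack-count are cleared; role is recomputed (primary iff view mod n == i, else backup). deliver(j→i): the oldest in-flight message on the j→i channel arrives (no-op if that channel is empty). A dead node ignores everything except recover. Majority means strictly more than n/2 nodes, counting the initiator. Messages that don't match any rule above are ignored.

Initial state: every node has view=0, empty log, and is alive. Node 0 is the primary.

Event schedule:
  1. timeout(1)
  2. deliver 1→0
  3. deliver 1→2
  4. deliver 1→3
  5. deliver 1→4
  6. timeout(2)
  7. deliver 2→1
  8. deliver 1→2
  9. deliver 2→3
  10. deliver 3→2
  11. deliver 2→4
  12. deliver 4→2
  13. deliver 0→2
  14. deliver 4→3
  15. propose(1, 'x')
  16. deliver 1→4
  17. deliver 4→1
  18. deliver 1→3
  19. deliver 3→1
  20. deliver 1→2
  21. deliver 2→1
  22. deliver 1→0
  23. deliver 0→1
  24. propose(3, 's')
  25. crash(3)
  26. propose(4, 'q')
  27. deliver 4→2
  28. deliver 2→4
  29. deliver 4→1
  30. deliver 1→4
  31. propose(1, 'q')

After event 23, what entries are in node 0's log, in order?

empty

[1] timeout(1) → N1(prim v1 [-])
[2] deliver 1→0 → N0(back v1 [-])
[3] deliver 1→2 → N2(back v1 [-])
[4] deliver 1→3 → N3(back v1 [-])
[5] deliver 1→4 → N4(back v1 [-])
[6] timeout(2) → N2(prim v2 [-])
[7] deliver 2→1 → N1(back v2 [-])
[8] deliver 1→2 → ∅
[9] deliver 2→3 → N3(back v2 [-])
[10] deliver 3→2 → ∅
[11] deliver 2→4 → N4(back v2 [-])
[12] deliver 4→2 → ∅
[13] deliver 0→2 → ∅
[14] deliver 4→3 → ∅
[15] propose(1,'x') → ∅
[16] deliver 1→4 → ∅
[17] deliver 4→1 → ∅
[18] deliver 1→3 → ∅
[19] deliver 3→1 → ∅
[20] deliver 1→2 → ∅
[21] deliver 2→1 → ∅
[22] deliver 1→0 → ∅
[23] deliver 0→1 → ∅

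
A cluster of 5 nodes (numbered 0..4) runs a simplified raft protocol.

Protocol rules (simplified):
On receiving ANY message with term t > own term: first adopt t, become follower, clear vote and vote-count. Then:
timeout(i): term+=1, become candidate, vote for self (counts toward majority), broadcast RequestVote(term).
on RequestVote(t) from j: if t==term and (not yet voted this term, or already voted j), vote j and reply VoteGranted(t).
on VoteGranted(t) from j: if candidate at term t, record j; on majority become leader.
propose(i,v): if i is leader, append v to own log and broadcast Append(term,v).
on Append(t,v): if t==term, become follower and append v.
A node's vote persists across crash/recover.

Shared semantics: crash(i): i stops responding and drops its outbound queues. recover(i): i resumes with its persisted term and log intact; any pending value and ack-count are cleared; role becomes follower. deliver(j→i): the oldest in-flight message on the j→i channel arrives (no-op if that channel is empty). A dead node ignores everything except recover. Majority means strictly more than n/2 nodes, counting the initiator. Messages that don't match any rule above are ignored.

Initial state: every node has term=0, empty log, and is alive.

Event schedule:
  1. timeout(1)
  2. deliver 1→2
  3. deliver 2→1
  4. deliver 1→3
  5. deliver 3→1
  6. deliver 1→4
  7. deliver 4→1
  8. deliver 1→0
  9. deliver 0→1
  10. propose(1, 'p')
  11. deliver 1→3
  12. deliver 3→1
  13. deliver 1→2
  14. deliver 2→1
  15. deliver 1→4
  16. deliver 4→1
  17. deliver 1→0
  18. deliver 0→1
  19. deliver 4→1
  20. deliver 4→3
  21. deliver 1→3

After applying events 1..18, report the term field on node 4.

[1] timeout(1) → N1(cand t1 [-])
[2] deliver 1→2 → N2(foll t1 [-])
[3] deliver 2→1 → ∅
[4] deliver 1→3 → N3(foll t1 [-])
[5] deliver 3→1 → N1(lead t1 [-])
[6] deliver 1→4 → N4(foll t1 [-])
[7] deliver 4→1 → ∅
[8] deliver 1→0 → N0(foll t1 [-])
[9] deliver 0→1 → ∅
[10] propose(1,'p') → N1(lead t1 [p])
[11] deliver 1→3 → N3(foll t1 [p])
[12] deliver 3→1 → ∅
[13] deliver 1→2 → N2(foll t1 [p])
[14] deliver 2→1 → ∅
[15] deliver 1→4 → N4(foll t1 [p])
[16] deliver 4→1 → ∅
[17] deliver 1→0 → N0(foll t1 [p])
[18] deliver 0→1 → ∅

1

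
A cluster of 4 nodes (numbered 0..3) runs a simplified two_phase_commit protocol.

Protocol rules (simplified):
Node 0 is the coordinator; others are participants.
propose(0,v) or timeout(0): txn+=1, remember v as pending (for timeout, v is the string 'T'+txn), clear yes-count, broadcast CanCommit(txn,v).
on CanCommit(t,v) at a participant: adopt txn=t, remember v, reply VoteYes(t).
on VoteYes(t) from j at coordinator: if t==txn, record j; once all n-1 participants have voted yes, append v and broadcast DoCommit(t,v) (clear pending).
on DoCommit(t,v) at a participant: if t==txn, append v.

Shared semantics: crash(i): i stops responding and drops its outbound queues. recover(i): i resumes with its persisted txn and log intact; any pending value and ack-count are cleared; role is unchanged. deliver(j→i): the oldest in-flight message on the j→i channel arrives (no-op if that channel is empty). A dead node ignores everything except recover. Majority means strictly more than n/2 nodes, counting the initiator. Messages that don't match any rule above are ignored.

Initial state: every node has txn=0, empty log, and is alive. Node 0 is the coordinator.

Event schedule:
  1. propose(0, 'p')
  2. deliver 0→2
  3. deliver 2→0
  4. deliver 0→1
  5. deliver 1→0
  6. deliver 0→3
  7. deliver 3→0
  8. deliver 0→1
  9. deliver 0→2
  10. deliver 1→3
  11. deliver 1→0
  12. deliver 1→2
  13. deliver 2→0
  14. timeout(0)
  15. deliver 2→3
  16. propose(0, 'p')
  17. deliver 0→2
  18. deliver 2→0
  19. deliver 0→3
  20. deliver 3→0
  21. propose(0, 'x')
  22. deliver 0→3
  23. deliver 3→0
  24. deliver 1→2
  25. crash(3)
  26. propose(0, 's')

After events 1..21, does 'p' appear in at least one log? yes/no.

[1] propose(0,'p') → N0(coor t1 [-])
[2] deliver 0→2 → N2(part t1 [-])
[3] deliver 2→0 → ∅
[4] deliver 0→1 → N1(part t1 [-])
[5] deliver 1→0 → ∅
[6] deliver 0→3 → N3(part t1 [-])
[7] deliver 3→0 → N0(coor t1 [p])
[8] deliver 0→1 → N1(part t1 [p])
[9] deliver 0→2 → N2(part t1 [p])
[10] deliver 1→3 → ∅
[11] deliver 1→0 → ∅
[12] deliver 1→2 → ∅
[13] deliver 2→0 → ∅
[14] timeout(0) → N0(coor t2 [p])
[15] deliver 2→3 → ∅
[16] propose(0,'p') → N0(coor t3 [p])
[17] deliver 0→2 → N2(part t2 [p])
[18] deliver 2→0 → ∅
[19] deliver 0→3 → N3(part t1 [p])
[20] deliver 3→0 → ∅
[21] propose(0,'x') → N0(coor t4 [p])

yes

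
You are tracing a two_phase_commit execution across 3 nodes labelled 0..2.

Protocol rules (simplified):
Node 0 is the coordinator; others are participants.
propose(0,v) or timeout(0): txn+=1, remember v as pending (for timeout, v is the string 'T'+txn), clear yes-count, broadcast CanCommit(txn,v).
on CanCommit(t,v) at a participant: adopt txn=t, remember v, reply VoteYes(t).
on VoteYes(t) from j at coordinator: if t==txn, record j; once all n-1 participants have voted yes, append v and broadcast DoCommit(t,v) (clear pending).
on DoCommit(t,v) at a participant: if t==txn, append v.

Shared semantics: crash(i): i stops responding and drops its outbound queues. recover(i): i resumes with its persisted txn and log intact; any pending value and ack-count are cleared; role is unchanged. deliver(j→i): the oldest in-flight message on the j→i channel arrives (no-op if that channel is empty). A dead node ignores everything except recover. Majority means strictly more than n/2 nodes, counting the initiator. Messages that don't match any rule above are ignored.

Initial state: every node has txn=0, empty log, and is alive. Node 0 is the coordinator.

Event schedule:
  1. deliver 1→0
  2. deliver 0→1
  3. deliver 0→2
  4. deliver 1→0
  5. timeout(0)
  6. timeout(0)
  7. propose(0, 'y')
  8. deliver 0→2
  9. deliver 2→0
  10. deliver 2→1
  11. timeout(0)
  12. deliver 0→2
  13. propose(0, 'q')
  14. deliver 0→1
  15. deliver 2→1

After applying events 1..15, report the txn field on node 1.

1

1. deliver 1→0:  nop
2. deliver 0→1:  nop
3. deliver 0→2:  nop
4. deliver 1→0:  nop
5. timeout(0):  <0:coor t1 ->
6. timeout(0):  <0:coor t2 ->
7. propose(0,'y'):  <0:coor t3 ->
8. deliver 0→2:  <2:part t1 ->
9. deliver 2→0:  nop
10. deliver 2→1:  nop
11. timeout(0):  <0:coor t4 ->
12. deliver 0→2:  <2:part t2 ->
13. propose(0,'q'):  <0:coor t5 ->
14. deliver 0→1:  <1:part t1 ->
15. deliver 2→1:  nop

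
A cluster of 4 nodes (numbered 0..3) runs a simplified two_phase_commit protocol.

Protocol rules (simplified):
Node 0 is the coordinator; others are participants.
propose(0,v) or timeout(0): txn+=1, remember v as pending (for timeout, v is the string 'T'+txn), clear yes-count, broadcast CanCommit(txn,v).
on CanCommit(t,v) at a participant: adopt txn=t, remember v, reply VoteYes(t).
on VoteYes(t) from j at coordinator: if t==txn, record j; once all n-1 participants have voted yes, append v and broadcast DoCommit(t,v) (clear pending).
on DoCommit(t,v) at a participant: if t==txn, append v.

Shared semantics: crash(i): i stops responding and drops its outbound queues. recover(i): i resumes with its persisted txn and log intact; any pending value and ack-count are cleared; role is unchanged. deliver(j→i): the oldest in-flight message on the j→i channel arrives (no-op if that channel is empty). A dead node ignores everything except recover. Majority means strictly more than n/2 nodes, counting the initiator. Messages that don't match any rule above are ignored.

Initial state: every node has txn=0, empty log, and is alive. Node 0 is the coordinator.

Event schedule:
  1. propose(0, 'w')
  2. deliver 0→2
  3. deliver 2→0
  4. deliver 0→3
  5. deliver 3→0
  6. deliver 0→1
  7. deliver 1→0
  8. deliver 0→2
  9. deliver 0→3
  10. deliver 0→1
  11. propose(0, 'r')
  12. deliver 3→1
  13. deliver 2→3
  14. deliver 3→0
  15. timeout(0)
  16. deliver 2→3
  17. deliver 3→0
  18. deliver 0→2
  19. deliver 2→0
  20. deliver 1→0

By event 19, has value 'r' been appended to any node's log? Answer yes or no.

no

1. propose(0,'w'):  <0:coor t1 ->
2. deliver 0→2:  <2:part t1 ->
3. deliver 2→0:  nop
4. deliver 0→3:  <3:part t1 ->
5. deliver 3→0:  nop
6. deliver 0→1:  <1:part t1 ->
7. deliver 1→0:  <0:coor t1 w>
8. deliver 0→2:  <2:part t1 w>
9. deliver 0→3:  <3:part t1 w>
10. deliver 0→1:  <1:part t1 w>
11. propose(0,'r'):  <0:coor t2 w>
12. deliver 3→1:  nop
13. deliver 2→3:  nop
14. deliver 3→0:  nop
15. timeout(0):  <0:coor t3 w>
16. deliver 2→3:  nop
17. deliver 3→0:  nop
18. deliver 0→2:  <2:part t2 w>
19. deliver 2→0:  nop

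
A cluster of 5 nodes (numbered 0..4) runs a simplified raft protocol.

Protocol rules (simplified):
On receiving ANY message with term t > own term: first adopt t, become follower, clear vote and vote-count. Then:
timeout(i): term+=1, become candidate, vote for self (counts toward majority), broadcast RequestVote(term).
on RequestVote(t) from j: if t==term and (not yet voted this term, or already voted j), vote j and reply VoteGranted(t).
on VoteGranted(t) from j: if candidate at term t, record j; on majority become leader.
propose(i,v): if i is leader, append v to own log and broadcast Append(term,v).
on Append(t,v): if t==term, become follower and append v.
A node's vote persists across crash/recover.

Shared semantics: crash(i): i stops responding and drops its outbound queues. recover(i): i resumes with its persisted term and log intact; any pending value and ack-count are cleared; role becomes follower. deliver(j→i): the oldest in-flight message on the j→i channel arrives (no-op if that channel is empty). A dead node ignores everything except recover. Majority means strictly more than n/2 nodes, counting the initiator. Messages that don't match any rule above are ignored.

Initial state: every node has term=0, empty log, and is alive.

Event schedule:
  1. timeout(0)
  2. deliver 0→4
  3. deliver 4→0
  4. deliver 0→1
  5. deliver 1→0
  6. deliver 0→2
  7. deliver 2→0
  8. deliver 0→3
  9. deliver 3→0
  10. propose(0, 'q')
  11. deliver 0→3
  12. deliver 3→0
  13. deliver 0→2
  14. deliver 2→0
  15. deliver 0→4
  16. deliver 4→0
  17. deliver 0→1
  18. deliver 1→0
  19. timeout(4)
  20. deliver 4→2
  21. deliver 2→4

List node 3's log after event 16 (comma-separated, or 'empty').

1. timeout(0):  <0:cand t1 ->
2. deliver 0→4:  <4:foll t1 ->
3. deliver 4→0:  nop
4. deliver 0→1:  <1:foll t1 ->
5. deliver 1→0:  <0:lead t1 ->
6. deliver 0→2:  <2:foll t1 ->
7. deliver 2→0:  nop
8. deliver 0→3:  <3:foll t1 ->
9. deliver 3→0:  nop
10. propose(0,'q'):  <0:lead t1 q>
11. deliver 0→3:  <3:foll t1 q>
12. deliver 3→0:  nop
13. deliver 0→2:  <2:foll t1 q>
14. deliver 2→0:  nop
15. deliver 0→4:  <4:foll t1 q>
16. deliver 4→0:  nop

q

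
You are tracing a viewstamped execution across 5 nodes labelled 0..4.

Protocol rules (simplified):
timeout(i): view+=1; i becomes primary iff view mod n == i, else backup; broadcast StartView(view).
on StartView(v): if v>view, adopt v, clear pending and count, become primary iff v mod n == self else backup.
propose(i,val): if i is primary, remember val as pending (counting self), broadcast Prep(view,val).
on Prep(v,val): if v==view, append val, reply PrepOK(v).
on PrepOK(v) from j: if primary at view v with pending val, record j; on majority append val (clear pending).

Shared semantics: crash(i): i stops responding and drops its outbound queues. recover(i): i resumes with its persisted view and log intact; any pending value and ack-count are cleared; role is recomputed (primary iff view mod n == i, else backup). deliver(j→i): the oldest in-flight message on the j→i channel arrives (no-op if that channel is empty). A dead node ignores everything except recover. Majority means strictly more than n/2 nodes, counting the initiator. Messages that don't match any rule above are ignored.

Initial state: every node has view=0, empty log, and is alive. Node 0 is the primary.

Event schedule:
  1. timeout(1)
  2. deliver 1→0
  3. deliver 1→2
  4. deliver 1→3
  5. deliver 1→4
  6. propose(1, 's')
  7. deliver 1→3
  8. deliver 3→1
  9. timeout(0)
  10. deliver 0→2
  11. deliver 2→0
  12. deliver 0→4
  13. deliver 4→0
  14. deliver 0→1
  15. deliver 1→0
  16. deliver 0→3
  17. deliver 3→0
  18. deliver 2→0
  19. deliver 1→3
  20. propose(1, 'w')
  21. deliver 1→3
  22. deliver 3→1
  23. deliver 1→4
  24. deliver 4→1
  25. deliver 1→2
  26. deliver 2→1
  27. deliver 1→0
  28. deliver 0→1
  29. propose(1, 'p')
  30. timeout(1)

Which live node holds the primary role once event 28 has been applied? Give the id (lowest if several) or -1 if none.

step 1 timeout(1): 1={prim,v=1,log=-}
step 2 deliver 1→0: 0={back,v=1,log=-}
step 3 deliver 1→2: 2={back,v=1,log=-}
step 4 deliver 1→3: 3={back,v=1,log=-}
step 5 deliver 1→4: 4={back,v=1,log=-}
step 6 propose(1,'s'): —
step 7 deliver 1→3: 3={back,v=1,log=s}
step 8 deliver 3→1: —
step 9 timeout(0): 0={back,v=2,log=-}
step 10 deliver 0→2: 2={prim,v=2,log=-}
step 11 deliver 2→0: —
step 12 deliver 0→4: 4={back,v=2,log=-}
step 13 deliver 4→0: —
step 14 deliver 0→1: 1={back,v=2,log=-}
step 15 deliver 1→0: —
step 16 deliver 0→3: 3={back,v=2,log=s}
step 17 deliver 3→0: —
step 18 deliver 2→0: —
step 19 deliver 1→3: —
step 20 propose(1,'w'): —
step 21 deliver 1→3: —
step 22 deliver 3→1: —
step 23 deliver 1→4: —
step 24 deliver 4→1: —
step 25 deliver 1→2: —
step 26 deliver 2→1: —
step 27 deliver 1→0: —
step 28 deliver 0→1: —

2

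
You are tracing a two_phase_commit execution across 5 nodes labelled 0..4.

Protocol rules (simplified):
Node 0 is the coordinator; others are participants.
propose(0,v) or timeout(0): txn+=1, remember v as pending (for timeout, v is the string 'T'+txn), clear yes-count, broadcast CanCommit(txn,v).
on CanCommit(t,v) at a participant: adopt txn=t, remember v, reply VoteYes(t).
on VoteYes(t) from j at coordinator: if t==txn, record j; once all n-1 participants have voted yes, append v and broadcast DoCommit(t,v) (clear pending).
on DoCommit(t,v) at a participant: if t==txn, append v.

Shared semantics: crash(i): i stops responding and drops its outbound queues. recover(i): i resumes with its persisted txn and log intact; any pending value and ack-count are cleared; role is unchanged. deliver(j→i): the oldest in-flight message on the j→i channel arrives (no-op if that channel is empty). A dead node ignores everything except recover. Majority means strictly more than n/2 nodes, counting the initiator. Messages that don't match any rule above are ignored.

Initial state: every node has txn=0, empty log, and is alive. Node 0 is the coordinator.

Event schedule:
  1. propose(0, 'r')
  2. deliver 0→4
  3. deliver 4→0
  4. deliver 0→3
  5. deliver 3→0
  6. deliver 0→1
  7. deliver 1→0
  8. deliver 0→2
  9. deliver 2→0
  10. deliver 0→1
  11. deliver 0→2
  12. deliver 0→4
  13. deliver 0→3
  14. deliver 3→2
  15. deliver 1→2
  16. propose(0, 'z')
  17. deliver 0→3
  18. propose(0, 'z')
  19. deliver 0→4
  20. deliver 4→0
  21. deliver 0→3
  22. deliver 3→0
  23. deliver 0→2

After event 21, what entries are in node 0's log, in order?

r

e1 propose(0,'r'): 0[coor,t=1,-]
e2 deliver 0→4: 4[part,t=1,-]
e3 deliver 4→0: ·
e4 deliver 0→3: 3[part,t=1,-]
e5 deliver 3→0: ·
e6 deliver 0→1: 1[part,t=1,-]
e7 deliver 1→0: ·
e8 deliver 0→2: 2[part,t=1,-]
e9 deliver 2→0: 0[coor,t=1,r]
e10 deliver 0→1: 1[part,t=1,r]
e11 deliver 0→2: 2[part,t=1,r]
e12 deliver 0→4: 4[part,t=1,r]
e13 deliver 0→3: 3[part,t=1,r]
e14 deliver 3→2: ·
e15 deliver 1→2: ·
e16 propose(0,'z'): 0[coor,t=2,r]
e17 deliver 0→3: 3[part,t=2,r]
e18 propose(0,'z'): 0[coor,t=3,r]
e19 deliver 0→4: 4[part,t=2,r]
e20 deliver 4→0: ·
e21 deliver 0→3: 3[part,t=3,r]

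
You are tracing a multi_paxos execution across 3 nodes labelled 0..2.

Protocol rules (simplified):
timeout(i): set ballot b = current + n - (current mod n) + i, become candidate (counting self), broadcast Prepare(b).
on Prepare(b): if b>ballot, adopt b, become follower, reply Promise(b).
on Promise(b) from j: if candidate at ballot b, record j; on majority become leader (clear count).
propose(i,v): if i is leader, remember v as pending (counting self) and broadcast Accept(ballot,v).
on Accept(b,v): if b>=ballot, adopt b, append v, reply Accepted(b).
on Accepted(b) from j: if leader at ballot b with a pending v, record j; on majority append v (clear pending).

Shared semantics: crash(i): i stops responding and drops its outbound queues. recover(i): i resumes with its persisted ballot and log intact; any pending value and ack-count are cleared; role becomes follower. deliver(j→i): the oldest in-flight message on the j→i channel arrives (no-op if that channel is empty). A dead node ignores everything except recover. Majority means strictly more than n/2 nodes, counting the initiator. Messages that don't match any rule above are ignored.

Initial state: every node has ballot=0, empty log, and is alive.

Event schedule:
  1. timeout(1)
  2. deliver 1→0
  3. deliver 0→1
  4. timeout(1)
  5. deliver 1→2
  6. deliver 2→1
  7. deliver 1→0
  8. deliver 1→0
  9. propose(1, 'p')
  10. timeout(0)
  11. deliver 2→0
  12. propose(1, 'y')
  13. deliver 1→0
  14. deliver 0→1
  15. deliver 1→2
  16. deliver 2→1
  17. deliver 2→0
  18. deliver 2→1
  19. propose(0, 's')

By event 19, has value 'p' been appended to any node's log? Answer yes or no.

no

after 1 — timeout(1): n1:cand/b4/[-]
after 2 — deliver 1→0: n0:foll/b4/[-]
after 3 — deliver 0→1: n1:lead/b4/[-]
after 4 — timeout(1): n1:cand/b7/[-]
after 5 — deliver 1→2: n2:foll/b4/[-]
after 6 — deliver 2→1: ·
after 7 — deliver 1→0: n0:foll/b7/[-]
after 8 — deliver 1→0: ·
after 9 — propose(1,'p'): ·
after 10 — timeout(0): n0:cand/b9/[-]
after 11 — deliver 2→0: ·
after 12 — propose(1,'y'): ·
after 13 — deliver 1→0: ·
after 14 — deliver 0→1: n1:lead/b7/[-]
after 15 — deliver 1→2: n2:foll/b7/[-]
after 16 — deliver 2→1: ·
after 17 — deliver 2→0: ·
after 18 — deliver 2→1: ·
after 19 — propose(0,'s'): ·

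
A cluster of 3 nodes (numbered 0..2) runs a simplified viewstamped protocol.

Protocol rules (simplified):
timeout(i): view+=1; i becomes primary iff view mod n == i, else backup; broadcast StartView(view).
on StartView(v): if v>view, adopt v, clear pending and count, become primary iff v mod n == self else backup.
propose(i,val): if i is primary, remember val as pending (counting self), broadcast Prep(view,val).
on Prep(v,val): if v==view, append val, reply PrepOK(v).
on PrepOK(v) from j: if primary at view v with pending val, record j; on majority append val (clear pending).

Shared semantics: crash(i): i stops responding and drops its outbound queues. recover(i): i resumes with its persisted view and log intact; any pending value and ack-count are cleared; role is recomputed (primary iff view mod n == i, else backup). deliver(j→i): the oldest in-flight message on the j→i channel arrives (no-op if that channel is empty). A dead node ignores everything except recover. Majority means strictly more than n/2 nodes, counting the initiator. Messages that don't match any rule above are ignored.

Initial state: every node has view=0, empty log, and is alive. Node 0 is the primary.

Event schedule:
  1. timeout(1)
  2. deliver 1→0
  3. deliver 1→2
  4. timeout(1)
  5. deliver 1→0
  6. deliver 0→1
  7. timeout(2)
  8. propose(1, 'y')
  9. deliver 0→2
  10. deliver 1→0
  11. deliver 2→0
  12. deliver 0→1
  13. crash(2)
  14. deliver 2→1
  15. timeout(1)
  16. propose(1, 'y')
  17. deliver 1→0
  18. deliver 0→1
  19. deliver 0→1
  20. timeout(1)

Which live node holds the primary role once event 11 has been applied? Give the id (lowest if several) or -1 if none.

2

after 1 — timeout(1): n1:prim/v1/[-]
after 2 — deliver 1→0: n0:back/v1/[-]
after 3 — deliver 1→2: n2:back/v1/[-]
after 4 — timeout(1): n1:back/v2/[-]
after 5 — deliver 1→0: n0:back/v2/[-]
after 6 — deliver 0→1: ·
after 7 — timeout(2): n2:prim/v2/[-]
after 8 — propose(1,'y'): ·
after 9 — deliver 0→2: ·
after 10 — deliver 1→0: ·
after 11 — deliver 2→0: ·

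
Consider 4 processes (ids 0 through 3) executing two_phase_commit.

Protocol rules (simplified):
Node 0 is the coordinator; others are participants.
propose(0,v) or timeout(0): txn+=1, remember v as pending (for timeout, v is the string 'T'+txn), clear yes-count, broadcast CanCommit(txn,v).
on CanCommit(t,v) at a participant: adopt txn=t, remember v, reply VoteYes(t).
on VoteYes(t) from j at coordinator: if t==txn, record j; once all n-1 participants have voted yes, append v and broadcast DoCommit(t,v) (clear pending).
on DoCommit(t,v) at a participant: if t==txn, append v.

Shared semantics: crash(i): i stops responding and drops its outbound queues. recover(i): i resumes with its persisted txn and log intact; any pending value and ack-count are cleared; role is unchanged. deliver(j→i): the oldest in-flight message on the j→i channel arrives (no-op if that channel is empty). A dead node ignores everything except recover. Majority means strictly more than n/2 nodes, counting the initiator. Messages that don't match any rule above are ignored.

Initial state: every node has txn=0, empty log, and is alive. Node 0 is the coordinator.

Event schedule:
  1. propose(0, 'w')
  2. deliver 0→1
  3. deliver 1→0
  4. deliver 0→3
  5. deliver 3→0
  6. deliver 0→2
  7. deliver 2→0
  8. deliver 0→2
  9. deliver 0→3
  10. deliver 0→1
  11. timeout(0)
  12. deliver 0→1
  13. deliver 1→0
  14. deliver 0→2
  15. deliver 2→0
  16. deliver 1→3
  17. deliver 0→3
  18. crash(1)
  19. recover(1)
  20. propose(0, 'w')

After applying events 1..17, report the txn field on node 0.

[1] propose(0,'w') → N0(coor t1 [-])
[2] deliver 0→1 → N1(part t1 [-])
[3] deliver 1→0 → ∅
[4] deliver 0→3 → N3(part t1 [-])
[5] deliver 3→0 → ∅
[6] deliver 0→2 → N2(part t1 [-])
[7] deliver 2→0 → N0(coor t1 [w])
[8] deliver 0→2 → N2(part t1 [w])
[9] deliver 0→3 → N3(part t1 [w])
[10] deliver 0→1 → N1(part t1 [w])
[11] timeout(0) → N0(coor t2 [w])
[12] deliver 0→1 → N1(part t2 [w])
[13] deliver 1→0 → ∅
[14] deliver 0→2 → N2(part t2 [w])
[15] deliver 2→0 → ∅
[16] deliver 1→3 → ∅
[17] deliver 0→3 → N3(part t2 [w])

2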